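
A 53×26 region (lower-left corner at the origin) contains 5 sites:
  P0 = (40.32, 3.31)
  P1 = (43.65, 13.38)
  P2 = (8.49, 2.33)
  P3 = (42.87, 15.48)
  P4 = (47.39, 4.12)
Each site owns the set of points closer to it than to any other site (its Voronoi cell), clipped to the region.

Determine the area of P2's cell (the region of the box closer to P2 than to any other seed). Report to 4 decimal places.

1. box [0,53]×[0,26]: [(0, 0) (53, 0) (53, 26) (0, 26)]
2. ⊥bis P2·P0 via (24.405,2.82): [(0, 0) (24.4918, 0) (23.6913, 26) (0, 26)]  |A|=626.3809
3. ⊥bis P2·P1 via (26.07,7.855): [(0, 0) (24.4918, 0) (24.0523, 14.2751) (20.3674, 26) (0, 26)]  |A|=606.8947
4. ⊥bis P2·P3 via (25.68,8.905): [(0, 0) (24.4918, 0) (24.0896, 13.0629) (19.1413, 26) (0, 26)]  |A|=596.9491
5. ⊥bis P2·P4 via (27.94,3.225): [(0, 0) (24.4918, 0) (24.0896, 13.0629) (19.1413, 26) (0, 26)]  |A|=596.9491
6. canonical 5-gon: [(0, 0) (24.4918, 0) (24.0896, 13.0629) (19.1413, 26) (0, 26)]
7. shoelace: 596.9491

Area of P2's cell: 596.9491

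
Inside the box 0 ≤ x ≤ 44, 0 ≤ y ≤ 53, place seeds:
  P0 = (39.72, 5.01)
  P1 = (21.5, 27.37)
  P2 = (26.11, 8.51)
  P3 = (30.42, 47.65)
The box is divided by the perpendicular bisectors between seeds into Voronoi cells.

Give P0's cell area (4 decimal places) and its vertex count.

1. box [0,44]×[0,53]: [(0, 0) (44, 0) (44, 53) (0, 53)]
2. ⊥bis P0·P1 via (30.61,16.19): [(10.7413, 0) (44, 0) (44, 27.1008)]  |A|=450.6694
3. ⊥bis P0·P2 via (32.915,6.76): [(36.594, 21.066) (31.1766, 0) (44, 0) (44, 27.1008)]  |A|=235.4238
4. ⊥bis P0·P3 via (35.07,26.33): [(36.594, 21.066) (31.1766, 0) (44, 0) (44, 27.1008)]  |A|=235.4238
5. canonical 4-gon: [(36.594, 21.066) (31.1766, 0) (44, 0) (44, 27.1008)]
6. shoelace: 235.4238

Area of P0's cell: 235.4238 (4 vertices)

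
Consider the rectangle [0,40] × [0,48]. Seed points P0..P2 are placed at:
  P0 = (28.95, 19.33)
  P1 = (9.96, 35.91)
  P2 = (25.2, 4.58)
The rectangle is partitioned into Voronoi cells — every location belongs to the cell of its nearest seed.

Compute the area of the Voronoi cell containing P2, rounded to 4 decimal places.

1. box [0,40]×[0,48]: [(0, 0) (40, 0) (40, 48) (0, 48)]
2. ⊥bis P2·P0 via (27.075,11.955): [(0, 18.8385) (0, 0) (40, 0) (40, 8.669)]  |A|=550.1492
3. ⊥bis P2·P1 via (17.58,20.245): [(9.6466, 16.3859) (0, 11.6935) (0, 0) (40, 0) (40, 8.669)]  |A|=515.6865
4. canonical 5-gon: [(9.6466, 16.3859) (0, 11.6935) (0, 0) (40, 0) (40, 8.669)]
5. shoelace: 515.6865

Area of P2's cell: 515.6865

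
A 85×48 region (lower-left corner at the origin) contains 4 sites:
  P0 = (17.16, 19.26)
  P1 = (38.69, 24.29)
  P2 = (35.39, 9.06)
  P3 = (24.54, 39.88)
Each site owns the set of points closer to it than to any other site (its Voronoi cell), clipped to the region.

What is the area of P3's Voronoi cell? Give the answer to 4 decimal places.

1. box [0,85]×[0,48]: [(0, 0) (85, 0) (85, 48) (0, 48)]
2. ⊥bis P3·P0 via (20.85,29.57): [(0, 37.0323) (85, 6.6104) (85, 48) (0, 48)]  |A|=2225.1846
3. ⊥bis P3·P1 via (31.615,32.085): [(0, 37.0323) (26.5833, 27.518) (49.1496, 48) (0, 48)]  |A|=649.1188
4. ⊥bis P3·P2 via (29.965,24.47): [(0, 37.0323) (26.5833, 27.518) (49.1496, 48) (0, 48)]  |A|=649.1188
5. canonical 4-gon: [(0, 37.0323) (26.5833, 27.518) (49.1496, 48) (0, 48)]
6. shoelace: 649.1188

Area of P3's cell: 649.1188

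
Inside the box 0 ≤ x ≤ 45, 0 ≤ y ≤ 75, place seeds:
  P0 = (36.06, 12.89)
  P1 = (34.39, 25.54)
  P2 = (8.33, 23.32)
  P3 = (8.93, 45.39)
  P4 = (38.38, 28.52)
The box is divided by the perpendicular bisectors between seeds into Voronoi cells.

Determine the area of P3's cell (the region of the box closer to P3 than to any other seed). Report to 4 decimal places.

Area of P3's cell: 1370.3258

1. box [0,45]×[0,75]: [(0, 0) (45, 0) (45, 75) (0, 75)]
2. ⊥bis P3·P0 via (22.495,29.14): [(0, 10.3619) (45, 47.9265) (45, 75) (0, 75)]  |A|=2063.5122
3. ⊥bis P3·P1 via (21.66,35.465): [(0, 10.3619) (5.9806, 15.3543) (45, 65.4013) (45, 75) (0, 75)]  |A|=1722.5828
4. ⊥bis P3·P2 via (8.63,34.355): [(0, 34.5896) (20.5421, 34.0312) (45, 65.4013) (45, 75) (0, 75)]  |A|=1454.2375
5. ⊥bis P3·P4 via (23.655,36.955): [(0, 34.5896) (20.5421, 34.0312) (25.9631, 40.9842) (45, 74.217) (45, 75) (0, 75)]  |A|=1370.3258
6. canonical 6-gon: [(0, 34.5896) (20.5421, 34.0312) (25.9631, 40.9842) (45, 74.217) (45, 75) (0, 75)]
7. shoelace: 1370.3258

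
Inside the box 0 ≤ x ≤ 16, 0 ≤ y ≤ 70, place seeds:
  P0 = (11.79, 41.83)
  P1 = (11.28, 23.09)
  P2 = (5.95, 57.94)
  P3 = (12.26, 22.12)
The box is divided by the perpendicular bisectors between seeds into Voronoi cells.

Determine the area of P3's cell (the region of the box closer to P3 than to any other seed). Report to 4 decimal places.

1. box [0,16]×[0,70]: [(0, 0) (16, 0) (16, 70) (0, 70)]
2. ⊥bis P3·P0 via (12.025,31.975): [(0, 31.6883) (0, 0) (16, 0) (16, 32.0698)]  |A|=510.0643
3. ⊥bis P3·P1 via (11.77,22.605): [(0, 10.7137) (0, 0) (16, 0) (16, 26.8786)]  |A|=300.7381
4. ⊥bis P3·P2 via (9.105,40.03): [(0, 10.7137) (0, 0) (16, 0) (16, 26.8786)]  |A|=300.7381
5. canonical 4-gon: [(0, 10.7137) (0, 0) (16, 0) (16, 26.8786)]
6. shoelace: 300.7381

Area of P3's cell: 300.7381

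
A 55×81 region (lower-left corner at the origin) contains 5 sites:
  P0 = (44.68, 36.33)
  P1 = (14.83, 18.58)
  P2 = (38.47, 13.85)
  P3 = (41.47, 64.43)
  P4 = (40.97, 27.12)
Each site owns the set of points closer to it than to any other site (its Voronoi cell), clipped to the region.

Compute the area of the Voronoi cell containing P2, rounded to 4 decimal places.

Area of P2's cell: 596.7821

1. box [0,55]×[0,81]: [(0, 0) (55, 0) (55, 81) (0, 81)]
2. ⊥bis P2·P0 via (41.575,25.09): [(0, 36.5749) (0, 0) (55, 0) (55, 21.3814)]  |A|=1593.7986
3. ⊥bis P2·P1 via (26.65,16.215): [(29.1145, 28.5322) (23.4056, 0) (55, 0) (55, 21.3814)]  |A|=727.4623
4. ⊥bis P2·P3 via (39.97,39.14): [(29.1145, 28.5322) (23.4056, 0) (55, 0) (55, 21.3814)]  |A|=727.4623
5. ⊥bis P2·P4 via (39.72,20.485): [(27.9481, 22.7028) (23.4056, 0) (55, 0) (55, 17.6063)]  |A|=596.7821
6. canonical 4-gon: [(27.9481, 22.7028) (23.4056, 0) (55, 0) (55, 17.6063)]
7. shoelace: 596.7821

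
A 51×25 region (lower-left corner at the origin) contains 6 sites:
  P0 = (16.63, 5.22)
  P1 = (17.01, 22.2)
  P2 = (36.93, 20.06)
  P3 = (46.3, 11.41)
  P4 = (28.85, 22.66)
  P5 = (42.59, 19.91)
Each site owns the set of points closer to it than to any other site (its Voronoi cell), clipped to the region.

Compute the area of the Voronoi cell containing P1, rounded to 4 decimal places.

1. box [0,51]×[0,25]: [(0, 0) (51, 0) (51, 25) (0, 25)]
2. ⊥bis P1·P0 via (16.82,13.71): [(0, 14.0864) (51, 12.9451) (51, 25) (0, 25)]  |A|=585.6969
3. ⊥bis P1·P2 via (26.97,21.13): [(0, 14.0864) (26.1504, 13.5012) (27.3858, 25) (0, 25)]  |A|=300.1492
4. ⊥bis P1·P3 via (31.655,16.805): [(0, 14.0864) (26.1504, 13.5012) (27.3858, 25) (0, 25)]  |A|=300.1492
5. ⊥bis P1·P4 via (22.93,22.43): [(0, 14.0864) (23.2744, 13.5656) (22.8302, 25) (0, 25)]  |A|=257.5286
6. ⊥bis P1·P5 via (29.8,21.055): [(0, 14.0864) (23.2744, 13.5656) (22.8302, 25) (0, 25)]  |A|=257.5286
7. canonical 4-gon: [(0, 14.0864) (23.2744, 13.5656) (22.8302, 25) (0, 25)]
8. shoelace: 257.5286

Area of P1's cell: 257.5286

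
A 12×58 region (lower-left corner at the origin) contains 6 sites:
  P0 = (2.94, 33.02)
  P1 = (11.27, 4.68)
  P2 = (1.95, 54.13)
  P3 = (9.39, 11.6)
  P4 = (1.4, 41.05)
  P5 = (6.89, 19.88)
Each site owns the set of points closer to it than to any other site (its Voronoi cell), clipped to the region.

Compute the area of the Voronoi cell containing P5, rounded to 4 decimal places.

Area of P5's cell: 140.1876

1. box [0,12]×[0,58]: [(0, 0) (12, 0) (12, 58) (0, 58)]
2. ⊥bis P5·P0 via (4.915,26.45): [(0, 24.9725) (0, 0) (12, 0) (12, 28.5798)]  |A|=321.3139
3. ⊥bis P5·P1 via (9.08,12.28): [(0, 24.9725) (0, 9.6635) (12, 13.1214) (12, 28.5798)]  |A|=184.6042
4. ⊥bis P5·P2 via (4.42,37.005): [(0, 24.9725) (0, 9.6635) (12, 13.1214) (12, 28.5798)]  |A|=184.6042
5. ⊥bis P5·P3 via (8.14,15.74): [(0, 24.9725) (0, 13.2823) (12, 16.9055) (12, 28.5798)]  |A|=140.1876
6. ⊥bis P5·P4 via (4.145,30.465): [(0, 24.9725) (0, 13.2823) (12, 16.9055) (12, 28.5798)]  |A|=140.1876
7. canonical 4-gon: [(0, 24.9725) (0, 13.2823) (12, 16.9055) (12, 28.5798)]
8. shoelace: 140.1876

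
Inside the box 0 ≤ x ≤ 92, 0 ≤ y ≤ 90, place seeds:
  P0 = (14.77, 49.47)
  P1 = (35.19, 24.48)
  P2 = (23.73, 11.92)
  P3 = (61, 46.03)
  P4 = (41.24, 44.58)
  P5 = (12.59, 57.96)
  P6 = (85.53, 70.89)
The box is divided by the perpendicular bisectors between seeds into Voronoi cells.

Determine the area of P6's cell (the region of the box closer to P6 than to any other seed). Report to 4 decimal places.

Area of P6's cell: 1257.8875

1. box [0,92]×[0,90]: [(0, 0) (92, 0) (92, 90) (0, 90)]
2. ⊥bis P6·P0 via (50.15,60.18): [(68.3673, 0) (92, 0) (92, 90) (41.1231, 90)]  |A|=3352.933
3. ⊥bis P6·P1 via (60.36,47.685): [(50.7902, 58.0652) (92, 13.3657) (92, 90) (41.1231, 90)]  |A|=2391.4146
4. ⊥bis P6·P2 via (54.63,41.405): [(50.7902, 58.0652) (92, 13.3657) (92, 90) (41.1231, 90)]  |A|=2391.4146
5. ⊥bis P6·P3 via (73.265,58.46): [(92, 39.9737) (92, 90) (41.3007, 90)]  |A|=1268.1495
6. ⊥bis P6·P4 via (63.385,57.735): [(48.3507, 83.0436) (92, 39.9737) (92, 90) (44.2183, 90)]  |A|=1258.0013
7. ⊥bis P6·P5 via (49.06,64.425): [(44.6574, 89.2609) (48.3507, 83.0436) (92, 39.9737) (92, 90) (44.5263, 90)]  |A|=1257.8875
8. canonical 5-gon: [(44.6574, 89.2609) (48.3507, 83.0436) (92, 39.9737) (92, 90) (44.5263, 90)]
9. shoelace: 1257.8875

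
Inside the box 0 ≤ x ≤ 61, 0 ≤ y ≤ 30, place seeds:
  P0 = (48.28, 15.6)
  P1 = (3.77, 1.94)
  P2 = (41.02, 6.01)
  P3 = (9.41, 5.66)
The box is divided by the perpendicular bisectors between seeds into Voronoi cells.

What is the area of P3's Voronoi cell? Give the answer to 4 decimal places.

Area of P3's cell: 688.4020

1. box [0,61]×[0,30]: [(0, 0) (61, 0) (61, 30) (0, 30)]
2. ⊥bis P3·P0 via (28.845,10.63): [(0, 0) (31.5633, 0) (23.8916, 30) (0, 30)]  |A|=831.8246
3. ⊥bis P3·P1 via (6.59,3.8): [(0, 13.7913) (9.0964, 0) (31.5633, 0) (23.8916, 30) (0, 30)]  |A|=769.0991
4. ⊥bis P3·P2 via (25.215,5.835): [(0, 13.7913) (9.0964, 0) (25.2796, 0) (24.9952, 25.6844) (23.8916, 30) (0, 30)]  |A|=688.402
5. canonical 6-gon: [(0, 13.7913) (9.0964, 0) (25.2796, 0) (24.9952, 25.6844) (23.8916, 30) (0, 30)]
6. shoelace: 688.402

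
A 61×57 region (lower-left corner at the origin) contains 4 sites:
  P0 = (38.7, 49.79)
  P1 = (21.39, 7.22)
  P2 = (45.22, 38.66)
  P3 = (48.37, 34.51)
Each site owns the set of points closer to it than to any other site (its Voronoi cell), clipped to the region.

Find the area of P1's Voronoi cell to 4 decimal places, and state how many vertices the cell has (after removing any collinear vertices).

Area of P1's cell: 1358.8330 (5 vertices)

1. box [0,61]×[0,57]: [(0, 0) (61, 0) (61, 57) (0, 57)]
2. ⊥bis P1·P0 via (30.045,28.505): [(0, 40.722) (0, 0) (61, 0) (61, 15.9179)]  |A|=1727.5191
3. ⊥bis P1·P2 via (33.305,22.94): [(21.2382, 32.0861) (0, 40.722) (0, 0) (61, 0) (61, 1.9485)]  |A|=1449.7945
4. ⊥bis P1·P3 via (34.88,20.865): [(31.06, 24.6416) (21.2382, 32.0861) (0, 40.722) (0, 0) (55.9847, 0)]  |A|=1358.833
5. canonical 5-gon: [(31.06, 24.6416) (21.2382, 32.0861) (0, 40.722) (0, 0) (55.9847, 0)]
6. shoelace: 1358.833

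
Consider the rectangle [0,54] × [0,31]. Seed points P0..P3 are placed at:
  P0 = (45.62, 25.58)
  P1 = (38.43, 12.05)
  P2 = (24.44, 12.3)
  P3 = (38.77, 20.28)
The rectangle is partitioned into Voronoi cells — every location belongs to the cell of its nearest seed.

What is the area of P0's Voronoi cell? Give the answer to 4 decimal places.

1. box [0,54]×[0,31]: [(0, 0) (54, 0) (54, 31) (0, 31)]
2. ⊥bis P0·P1 via (42.025,18.815): [(54, 12.4513) (54, 31) (19.0955, 31)]  |A|=323.7157
3. ⊥bis P0·P2 via (35.03,18.94): [(31.6522, 24.3272) (54, 12.4513) (54, 31) (27.4683, 31)]  |A|=295.7809
4. ⊥bis P0·P3 via (42.195,22.93): [(47.7208, 15.7882) (54, 12.4513) (54, 31) (35.9511, 31)]  |A|=195.5141
5. canonical 4-gon: [(47.7208, 15.7882) (54, 12.4513) (54, 31) (35.9511, 31)]
6. shoelace: 195.5141

Area of P0's cell: 195.5141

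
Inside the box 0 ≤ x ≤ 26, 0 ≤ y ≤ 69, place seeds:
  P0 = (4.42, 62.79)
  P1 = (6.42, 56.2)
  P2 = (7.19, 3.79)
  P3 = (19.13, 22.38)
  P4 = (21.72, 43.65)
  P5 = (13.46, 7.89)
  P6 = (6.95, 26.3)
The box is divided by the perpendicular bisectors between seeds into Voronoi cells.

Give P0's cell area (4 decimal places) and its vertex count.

Area of P0's cell: 187.3182 (4 vertices)

1. box [0,26]×[0,69]: [(0, 0) (26, 0) (26, 69) (0, 69)]
2. ⊥bis P0·P1 via (5.42,59.495): [(0, 57.8501) (26, 65.7408) (26, 69) (0, 69)]  |A|=187.3182
3. ⊥bis P0·P2 via (5.805,33.29): [(0, 57.8501) (26, 65.7408) (26, 69) (0, 69)]  |A|=187.3182
4. ⊥bis P0·P3 via (11.775,42.585): [(0, 57.8501) (26, 65.7408) (26, 69) (0, 69)]  |A|=187.3182
5. ⊥bis P0·P4 via (13.07,53.22): [(0, 57.8501) (26, 65.7408) (26, 69) (0, 69)]  |A|=187.3182
6. ⊥bis P0·P5 via (8.94,35.34): [(0, 57.8501) (26, 65.7408) (26, 69) (0, 69)]  |A|=187.3182
7. ⊥bis P0·P6 via (5.685,44.545): [(0, 57.8501) (26, 65.7408) (26, 69) (0, 69)]  |A|=187.3182
8. canonical 4-gon: [(0, 57.8501) (26, 65.7408) (26, 69) (0, 69)]
9. shoelace: 187.3182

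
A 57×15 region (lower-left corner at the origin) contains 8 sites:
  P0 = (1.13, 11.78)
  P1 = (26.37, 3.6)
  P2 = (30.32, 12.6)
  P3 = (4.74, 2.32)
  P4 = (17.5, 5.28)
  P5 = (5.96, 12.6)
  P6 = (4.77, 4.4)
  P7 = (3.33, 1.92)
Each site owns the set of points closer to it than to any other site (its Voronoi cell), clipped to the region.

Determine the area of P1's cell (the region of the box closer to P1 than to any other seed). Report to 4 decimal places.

1. box [0,57]×[0,15]: [(0, 0) (57, 0) (57, 15) (0, 15)]
2. ⊥bis P1·P0 via (13.75,7.69): [(11.2578, 0) (57, 0) (57, 15) (16.1191, 15)]  |A|=649.6737
3. ⊥bis P1·P2 via (28.345,8.1): [(15.6838, 13.6569) (11.2578, 0) (46.8007, 0)]  |A|=242.7025
4. ⊥bis P1·P3 via (15.555,2.96): [(15.6838, 13.6569) (15.0396, 11.6692) (15.7302, 0) (46.8007, 0)]  |A|=216.6078
5. ⊥bis P1·P4 via (21.935,4.44): [(23.067, 10.4165) (21.0941, 0) (46.8007, 0)]  |A|=133.8863
6. ⊥bis P1·P5 via (16.165,8.1): [(23.067, 10.4165) (21.0941, 0) (46.8007, 0)]  |A|=133.8863
7. ⊥bis P1·P6 via (15.57,4): [(23.067, 10.4165) (21.0941, 0) (46.8007, 0)]  |A|=133.8863
8. ⊥bis P1·P7 via (14.85,2.76): [(23.067, 10.4165) (21.0941, 0) (46.8007, 0)]  |A|=133.8863
9. canonical 3-gon: [(23.067, 10.4165) (21.0941, 0) (46.8007, 0)]
10. shoelace: 133.8863

Area of P1's cell: 133.8863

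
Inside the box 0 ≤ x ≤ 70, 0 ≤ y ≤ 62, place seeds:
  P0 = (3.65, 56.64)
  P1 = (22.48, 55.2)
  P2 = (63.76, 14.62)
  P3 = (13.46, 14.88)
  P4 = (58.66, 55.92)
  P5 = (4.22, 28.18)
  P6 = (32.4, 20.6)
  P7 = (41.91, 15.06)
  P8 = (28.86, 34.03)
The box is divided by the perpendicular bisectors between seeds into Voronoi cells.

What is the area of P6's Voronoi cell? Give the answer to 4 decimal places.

1. box [0,70]×[0,62]: [(0, 0) (70, 0) (70, 62) (0, 62)]
2. ⊥bis P6·P0 via (18.025,38.62): [(0, 24.241) (0, 0) (70, 0) (70, 62) (47.3334, 62)]  |A|=3446.3702
3. ⊥bis P6·P1 via (27.44,37.9): [(11.3338, 33.2823) (0, 24.241) (0, 0) (70, 0) (70, 50.1022)]  |A|=2771.9028
4. ⊥bis P6·P2 via (48.08,17.61): [(53.3665, 45.3333) (11.3338, 33.2823) (0, 24.241) (0, 0) (44.722, 0)]  |A|=1782.2481
5. ⊥bis P6·P3 via (22.93,17.74): [(53.3665, 45.3333) (17.6861, 35.1035) (28.2876, 0) (44.722, 0)]  |A|=1052.991
6. ⊥bis P6·P4 via (45.53,38.26): [(51.2121, 34.0354) (40.845, 41.7433) (17.6861, 35.1035) (28.2876, 0) (44.722, 0)]  |A|=986.1247
7. ⊥bis P6·P5 via (18.31,24.39): [(51.2121, 34.0354) (40.845, 41.7433) (21.4847, 36.1926) (19.5403, 28.9639) (28.2876, 0) (44.722, 0)]  |A|=973.454
8. ⊥bis P6·P7 via (37.155,17.83): [(47.9906, 36.4305) (40.845, 41.7433) (21.4847, 36.1926) (19.5403, 28.9639) (27.7688, 1.7177)]  |A|=585.1318
9. ⊥bis P6·P8 via (30.63,27.315): [(44.8665, 31.0676) (20.8193, 24.729) (27.7688, 1.7177)]  |A|=298.7043
10. canonical 3-gon: [(44.8665, 31.0676) (20.8193, 24.729) (27.7688, 1.7177)]
11. shoelace: 298.7043

Area of P6's cell: 298.7043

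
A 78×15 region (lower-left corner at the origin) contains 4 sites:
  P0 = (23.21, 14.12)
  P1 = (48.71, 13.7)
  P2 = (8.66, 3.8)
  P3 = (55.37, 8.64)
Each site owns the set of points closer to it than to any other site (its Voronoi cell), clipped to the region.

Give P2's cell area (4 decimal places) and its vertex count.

1. box [0,78]×[0,15]: [(0, 0) (78, 0) (78, 15) (0, 15)]
2. ⊥bis P2·P0 via (15.935,8.96): [(0, 0) (22.2901, 0) (11.651, 15) (0, 15)]  |A|=254.5582
3. ⊥bis P2·P1 via (28.685,8.75): [(0, 0) (22.2901, 0) (11.651, 15) (0, 15)]  |A|=254.5582
4. ⊥bis P2·P3 via (32.015,6.22): [(0, 0) (22.2901, 0) (11.651, 15) (0, 15)]  |A|=254.5582
5. canonical 4-gon: [(0, 0) (22.2901, 0) (11.651, 15) (0, 15)]
6. shoelace: 254.5582

Area of P2's cell: 254.5582 (4 vertices)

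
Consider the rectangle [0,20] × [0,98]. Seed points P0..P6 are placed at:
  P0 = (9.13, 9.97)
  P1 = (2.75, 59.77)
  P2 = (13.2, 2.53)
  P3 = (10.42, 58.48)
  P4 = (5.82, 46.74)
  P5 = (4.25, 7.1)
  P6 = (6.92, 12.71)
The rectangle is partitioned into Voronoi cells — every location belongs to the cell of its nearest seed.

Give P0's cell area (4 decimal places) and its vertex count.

1. box [0,20]×[0,98]: [(0, 0) (20, 0) (20, 98) (0, 98)]
2. ⊥bis P0·P1 via (5.94,34.87): [(0, 34.109) (0, 0) (20, 0) (20, 36.6713)]  |A|=707.8027
3. ⊥bis P0·P2 via (11.165,6.25): [(0, 34.109) (0, 0.1423) (20, 11.0831) (20, 36.6713)]  |A|=595.5488
4. ⊥bis P0·P3 via (9.775,34.225): [(2.43, 34.4203) (0, 34.109) (0, 0.1423) (20, 11.0831) (20, 33.9531)]  |A|=571.6697
5. ⊥bis P0·P4 via (7.475,28.355): [(0, 27.6821) (0, 0.1423) (20, 11.0831) (20, 29.4825)]  |A|=459.3921
6. ⊥bis P0·P5 via (6.69,8.535): [(0, 27.6821) (0, 19.9103) (8.796, 4.9541) (20, 11.0831) (20, 29.4825)]  |A|=372.4521
7. ⊥bis P0·P6 via (8.025,11.34): [(6.0006, 9.7072) (8.796, 4.9541) (20, 11.0831) (20, 20.9987)]  |A|=104.5994
8. canonical 4-gon: [(6.0006, 9.7072) (8.796, 4.9541) (20, 11.0831) (20, 20.9987)]
9. shoelace: 104.5994

Area of P0's cell: 104.5994 (4 vertices)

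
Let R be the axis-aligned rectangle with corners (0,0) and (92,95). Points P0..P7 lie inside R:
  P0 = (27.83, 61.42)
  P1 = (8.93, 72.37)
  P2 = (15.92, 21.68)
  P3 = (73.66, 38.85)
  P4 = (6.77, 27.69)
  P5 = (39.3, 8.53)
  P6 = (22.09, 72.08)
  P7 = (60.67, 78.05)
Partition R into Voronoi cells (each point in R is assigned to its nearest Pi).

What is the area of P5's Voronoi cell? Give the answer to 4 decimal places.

Area of P5's cell: 1166.2002

1. box [0,92]×[0,95]: [(0, 0) (92, 0) (92, 95) (0, 95)]
2. ⊥bis P5·P0 via (33.565,34.975): [(0, 27.6959) (0, 0) (92, 0) (92, 47.6475)]  |A|=3465.7981
3. ⊥bis P5·P1 via (24.115,40.45): [(0, 27.6959) (0, 0) (92, 0) (92, 47.6475)]  |A|=3465.7981
4. ⊥bis P5·P2 via (27.61,15.105): [(39.5111, 36.2645) (19.1142, 0) (92, 0) (92, 47.6475)]  |A|=2572.0659
5. ⊥bis P5·P3 via (56.48,23.69): [(44.4406, 37.3335) (39.5111, 36.2645) (19.1142, 0) (77.3846, 0)]  |A|=1166.2002
6. ⊥bis P5·P4 via (23.035,18.11): [(44.4406, 37.3335) (39.5111, 36.2645) (19.1142, 0) (77.3846, 0)]  |A|=1166.2002
7. ⊥bis P5·P6 via (30.695,40.305): [(44.4406, 37.3335) (39.5111, 36.2645) (19.1142, 0) (77.3846, 0)]  |A|=1166.2002
8. ⊥bis P5·P7 via (49.985,43.29): [(44.4406, 37.3335) (39.5111, 36.2645) (19.1142, 0) (77.3846, 0)]  |A|=1166.2002
9. canonical 4-gon: [(44.4406, 37.3335) (39.5111, 36.2645) (19.1142, 0) (77.3846, 0)]
10. shoelace: 1166.2002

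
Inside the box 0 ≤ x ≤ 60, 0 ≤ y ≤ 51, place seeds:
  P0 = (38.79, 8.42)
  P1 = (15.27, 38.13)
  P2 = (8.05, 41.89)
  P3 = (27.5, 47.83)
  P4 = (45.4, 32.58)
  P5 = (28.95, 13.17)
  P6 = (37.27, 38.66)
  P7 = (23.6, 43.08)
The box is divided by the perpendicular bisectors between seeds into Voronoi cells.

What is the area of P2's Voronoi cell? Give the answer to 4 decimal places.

Area of P2's cell: 286.0366

1. box [0,60]×[0,51]: [(0, 0) (60, 0) (60, 51) (0, 51)]
2. ⊥bis P2·P0 via (23.42,25.155): [(0, 3.6453) (51.5603, 51) (0, 51)]  |A|=1220.8116
3. ⊥bis P2·P1 via (11.66,40.01): [(0, 17.6203) (17.3833, 51) (0, 51)]  |A|=290.1249
4. ⊥bis P2·P3 via (17.775,44.86): [(0, 17.6203) (16.4482, 49.2044) (15.8999, 51) (0, 51)]  |A|=288.7931
5. ⊥bis P2·P4 via (26.725,37.235): [(0, 17.6203) (16.4482, 49.2044) (15.8999, 51) (0, 51)]  |A|=288.7931
6. ⊥bis P2·P5 via (18.5,27.53): [(0, 17.6203) (16.4482, 49.2044) (15.8999, 51) (0, 51)]  |A|=288.7931
7. ⊥bis P2·P6 via (22.66,40.275): [(0, 17.6203) (16.4482, 49.2044) (15.8999, 51) (0, 51)]  |A|=288.7931
8. ⊥bis P2·P7 via (15.825,42.485): [(0, 17.6203) (15.4565, 47.3001) (15.1734, 51) (0, 51)]  |A|=286.0366
9. canonical 4-gon: [(0, 17.6203) (15.4565, 47.3001) (15.1734, 51) (0, 51)]
10. shoelace: 286.0366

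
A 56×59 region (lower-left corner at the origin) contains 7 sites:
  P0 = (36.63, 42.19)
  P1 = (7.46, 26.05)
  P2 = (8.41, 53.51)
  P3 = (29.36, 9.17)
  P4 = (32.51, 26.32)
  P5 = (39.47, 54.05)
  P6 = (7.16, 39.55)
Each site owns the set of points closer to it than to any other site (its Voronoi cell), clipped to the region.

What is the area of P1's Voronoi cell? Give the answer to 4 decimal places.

1. box [0,56]×[0,59]: [(0, 0) (56, 0) (56, 59) (0, 59)]
2. ⊥bis P1·P0 via (22.045,34.12): [(0, 0) (40.9239, 0) (8.2787, 59) (0, 59)]  |A|=1451.4757
3. ⊥bis P1·P2 via (7.935,39.78): [(0, 40.0545) (0, 0) (40.9239, 0) (19.1275, 39.3928)]  |A|=1189.1246
4. ⊥bis P1·P3 via (18.41,17.61): [(0, 40.0545) (0, 0) (4.8366, 0) (25.8437, 27.2545) (19.1275, 39.3928)]  |A|=697.3549
5. ⊥bis P1·P4 via (19.985,26.185): [(0, 40.0545) (0, 0) (4.8366, 0) (20.0544, 19.7435) (19.8568, 38.0747) (19.1275, 39.3928)]  |A|=643.5503
6. ⊥bis P1·P5 via (23.465,40.05): [(0, 40.0545) (0, 0) (4.8366, 0) (20.0544, 19.7435) (19.8568, 38.0747) (19.1275, 39.3928)]  |A|=643.5503
7. ⊥bis P1·P6 via (7.31,32.8): [(0, 32.6376) (0, 0) (4.8366, 0) (20.0544, 19.7435) (19.9107, 33.08)]  |A|=507.8114
8. canonical 5-gon: [(0, 32.6376) (0, 0) (4.8366, 0) (20.0544, 19.7435) (19.9107, 33.08)]
9. shoelace: 507.8114

Area of P1's cell: 507.8114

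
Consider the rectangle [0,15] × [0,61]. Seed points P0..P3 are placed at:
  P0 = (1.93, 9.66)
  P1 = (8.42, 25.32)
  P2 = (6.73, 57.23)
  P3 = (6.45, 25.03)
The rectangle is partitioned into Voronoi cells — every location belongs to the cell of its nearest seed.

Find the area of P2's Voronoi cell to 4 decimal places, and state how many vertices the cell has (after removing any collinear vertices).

Area of P2's cell: 295.1376 (5 vertices)

1. box [0,15]×[0,61]: [(0, 0) (15, 0) (15, 61) (0, 61)]
2. ⊥bis P2·P0 via (4.33,33.445): [(0, 33.8819) (15, 32.3684) (15, 61) (0, 61)]  |A|=418.123
3. ⊥bis P2·P1 via (7.575,41.275): [(0, 40.8738) (15, 41.6682) (15, 61) (0, 61)]  |A|=295.9346
4. ⊥bis P2·P3 via (6.59,41.13): [(0, 41.1873) (5.0844, 41.1431) (15, 41.6682) (15, 61) (0, 61)]  |A|=295.1376
5. canonical 5-gon: [(0, 41.1873) (5.0844, 41.1431) (15, 41.6682) (15, 61) (0, 61)]
6. shoelace: 295.1376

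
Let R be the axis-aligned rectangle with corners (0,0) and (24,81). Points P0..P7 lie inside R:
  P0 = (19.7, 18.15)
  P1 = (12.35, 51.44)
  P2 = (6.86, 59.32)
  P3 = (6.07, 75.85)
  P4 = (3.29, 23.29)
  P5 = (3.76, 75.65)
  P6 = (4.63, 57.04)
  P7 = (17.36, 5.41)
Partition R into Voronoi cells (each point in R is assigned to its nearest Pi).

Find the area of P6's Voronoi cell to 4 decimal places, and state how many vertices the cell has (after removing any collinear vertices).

Area of P6's cell: 95.9244 (3 vertices)

1. box [0,24]×[0,81]: [(0, 0) (24, 0) (24, 81) (0, 81)]
2. ⊥bis P6·P0 via (12.165,37.595): [(0, 32.881) (24, 42.1811) (24, 81) (0, 81)]  |A|=1043.2545
3. ⊥bis P6·P1 via (8.49,54.24): [(0, 42.5359) (24, 75.6216) (24, 81) (0, 81)]  |A|=526.1091
4. ⊥bis P6·P2 via (5.745,58.18): [(0, 63.799) (0, 42.5359) (9.0226, 54.9743)]  |A|=95.9244
5. ⊥bis P6·P3 via (5.35,66.445): [(0, 63.799) (0, 42.5359) (9.0226, 54.9743)]  |A|=95.9244
6. ⊥bis P6·P4 via (3.96,40.165): [(0, 63.799) (0, 42.5359) (9.0226, 54.9743)]  |A|=95.9244
7. ⊥bis P6·P5 via (4.195,66.345): [(0, 63.799) (0, 42.5359) (9.0226, 54.9743)]  |A|=95.9244
8. ⊥bis P6·P7 via (10.995,31.225): [(0, 63.799) (0, 42.5359) (9.0226, 54.9743)]  |A|=95.9244
9. canonical 3-gon: [(0, 63.799) (0, 42.5359) (9.0226, 54.9743)]
10. shoelace: 95.9244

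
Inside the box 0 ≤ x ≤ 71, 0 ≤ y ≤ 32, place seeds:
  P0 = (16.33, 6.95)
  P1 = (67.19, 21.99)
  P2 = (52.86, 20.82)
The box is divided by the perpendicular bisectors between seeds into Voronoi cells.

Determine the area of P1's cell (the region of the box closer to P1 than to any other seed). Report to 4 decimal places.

1. box [0,71]×[0,32]: [(0, 0) (71, 0) (71, 32) (0, 32)]
2. ⊥bis P1·P0 via (41.76,14.47): [(46.039, 0) (71, 0) (71, 32) (36.5761, 32)]  |A|=950.1581
3. ⊥bis P1·P2 via (60.025,21.405): [(61.7727, 0) (71, 0) (71, 32) (59.16, 32)]  |A|=337.0784
4. canonical 4-gon: [(61.7727, 0) (71, 0) (71, 32) (59.16, 32)]
5. shoelace: 337.0784

Area of P1's cell: 337.0784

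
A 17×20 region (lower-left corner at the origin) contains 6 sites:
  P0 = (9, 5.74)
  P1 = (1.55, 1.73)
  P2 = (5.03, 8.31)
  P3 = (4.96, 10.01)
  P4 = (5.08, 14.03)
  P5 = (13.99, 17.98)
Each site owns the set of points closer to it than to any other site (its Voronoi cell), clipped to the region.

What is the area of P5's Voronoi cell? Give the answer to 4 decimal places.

Area of P5's cell: 66.6681

1. box [0,17]×[0,20]: [(0, 0) (17, 0) (17, 20) (0, 20)]
2. ⊥bis P5·P0 via (11.495,11.86): [(0, 16.5463) (17, 9.6157) (17, 20) (0, 20)]  |A|=117.623
3. ⊥bis P5·P1 via (7.77,9.855): [(0, 16.5463) (17, 9.6157) (17, 20) (0, 20)]  |A|=117.623
4. ⊥bis P5·P2 via (9.51,13.145): [(10.4269, 12.2955) (17, 9.6157) (17, 20) (2.1118, 20)]  |A|=91.482
5. ⊥bis P5·P3 via (9.475,13.995): [(11.2832, 11.9464) (17, 9.6157) (17, 20) (4.1749, 20)]  |A|=81.327
6. ⊥bis P5·P4 via (9.535,16.005): [(11.3456, 11.9209) (17, 9.6157) (17, 20) (7.7639, 20)]  |A|=66.6681
7. canonical 4-gon: [(11.3456, 11.9209) (17, 9.6157) (17, 20) (7.7639, 20)]
8. shoelace: 66.6681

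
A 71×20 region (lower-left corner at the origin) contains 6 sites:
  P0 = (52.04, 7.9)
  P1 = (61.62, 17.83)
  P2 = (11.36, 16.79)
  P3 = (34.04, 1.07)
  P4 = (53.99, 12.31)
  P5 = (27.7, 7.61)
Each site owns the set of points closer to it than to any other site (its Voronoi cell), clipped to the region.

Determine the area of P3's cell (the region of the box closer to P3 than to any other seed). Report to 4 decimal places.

1. box [0,71]×[0,20]: [(0, 0) (71, 0) (71, 20) (0, 20)]
2. ⊥bis P3·P0 via (43.04,4.485): [(0, 0) (44.7418, 0) (37.1529, 20) (0, 20)]  |A|=818.9473
3. ⊥bis P3·P1 via (47.83,9.45): [(0, 0) (44.7418, 0) (37.1529, 20) (0, 20)]  |A|=818.9473
4. ⊥bis P3·P2 via (22.7,8.93): [(16.5104, 0) (44.7418, 0) (37.1529, 20) (30.3729, 20)]  |A|=350.1145
5. ⊥bis P3·P4 via (44.015,6.69): [(16.5104, 0) (44.7418, 0) (38.4666, 16.538) (36.516, 20) (30.3729, 20)]  |A|=349.012
6. ⊥bis P3·P5 via (30.87,4.34): [(26.3931, 0) (44.7418, 0) (39.8075, 13.0041)]  |A|=119.3047
7. canonical 3-gon: [(26.3931, 0) (44.7418, 0) (39.8075, 13.0041)]
8. shoelace: 119.3047

Area of P3's cell: 119.3047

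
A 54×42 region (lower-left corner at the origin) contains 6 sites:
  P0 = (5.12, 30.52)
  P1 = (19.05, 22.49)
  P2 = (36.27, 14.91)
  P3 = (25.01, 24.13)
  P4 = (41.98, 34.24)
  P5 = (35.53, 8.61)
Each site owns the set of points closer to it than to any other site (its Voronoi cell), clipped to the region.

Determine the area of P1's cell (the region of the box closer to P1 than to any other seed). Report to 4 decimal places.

1. box [0,54]×[0,42]: [(0, 0) (54, 0) (54, 42) (0, 42)]
2. ⊥bis P1·P0 via (12.085,26.505): [(0, 5.5406) (0, 0) (54, 0) (54, 42) (21.0172, 42)]  |A|=1884.8638
3. ⊥bis P1·P2 via (27.66,18.7): [(0, 5.5406) (0, 0) (19.4285, 0) (37.9163, 42) (21.0172, 42)]  |A|=821.1057
4. ⊥bis P1·P3 via (22.03,23.31): [(18.2216, 37.1504) (0, 5.5406) (0, 0) (19.4285, 0) (24.9762, 12.603)]  |A|=522.0228
5. ⊥bis P1·P4 via (30.515,28.365): [(18.2216, 37.1504) (0, 5.5406) (0, 0) (19.4285, 0) (24.9762, 12.603)]  |A|=522.0228
6. ⊥bis P1·P5 via (27.29,15.55): [(24.9348, 12.7536) (18.2216, 37.1504) (0, 5.5406) (0, 0) (14.1933, 0)]  |A|=487.96
7. canonical 5-gon: [(24.9348, 12.7536) (18.2216, 37.1504) (0, 5.5406) (0, 0) (14.1933, 0)]
8. shoelace: 487.96

Area of P1's cell: 487.9600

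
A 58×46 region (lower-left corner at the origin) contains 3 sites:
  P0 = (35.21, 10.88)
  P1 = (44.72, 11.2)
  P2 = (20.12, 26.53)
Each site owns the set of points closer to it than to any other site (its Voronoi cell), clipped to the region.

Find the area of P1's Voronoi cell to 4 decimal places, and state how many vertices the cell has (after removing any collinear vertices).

1. box [0,58]×[0,46]: [(0, 0) (58, 0) (58, 46) (0, 46)]
2. ⊥bis P1·P0 via (39.965,11.04): [(40.3365, 0) (58, 0) (58, 46) (38.7886, 46)]  |A|=848.1222
3. ⊥bis P1·P2 via (32.42,18.865): [(39.3287, 29.9513) (40.3365, 0) (58, 0) (58, 46) (49.3297, 46)]  |A|=763.5367
4. canonical 5-gon: [(39.3287, 29.9513) (40.3365, 0) (58, 0) (58, 46) (49.3297, 46)]
5. shoelace: 763.5367

Area of P1's cell: 763.5367 (5 vertices)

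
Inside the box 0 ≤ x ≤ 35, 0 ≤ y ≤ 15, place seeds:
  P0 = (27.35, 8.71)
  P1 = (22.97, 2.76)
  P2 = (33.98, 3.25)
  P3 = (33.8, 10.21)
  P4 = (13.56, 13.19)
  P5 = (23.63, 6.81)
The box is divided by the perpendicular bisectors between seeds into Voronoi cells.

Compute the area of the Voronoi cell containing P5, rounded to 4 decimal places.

1. box [0,35]×[0,15]: [(0, 0) (35, 0) (35, 15) (0, 15)]
2. ⊥bis P5·P0 via (25.49,7.76): [(0, 0) (29.4534, 0) (21.7922, 15) (0, 15)]  |A|=384.3419
3. ⊥bis P5·P1 via (23.3,4.785): [(0, 8.582) (27.3463, 4.1256) (21.7922, 15) (0, 15)]  |A|=206.2419
4. ⊥bis P5·P2 via (28.805,5.03): [(0, 8.582) (27.3463, 4.1256) (21.7922, 15) (0, 15)]  |A|=206.2419
5. ⊥bis P5·P3 via (28.715,8.51): [(0, 8.582) (27.3463, 4.1256) (21.7922, 15) (0, 15)]  |A|=206.2419
6. ⊥bis P5·P4 via (18.595,10): [(16.0405, 5.968) (27.3463, 4.1256) (21.7922, 15) (21.7628, 15)]  |A|=56.4877
7. canonical 4-gon: [(16.0405, 5.968) (27.3463, 4.1256) (21.7922, 15) (21.7628, 15)]
8. shoelace: 56.4877

Area of P5's cell: 56.4877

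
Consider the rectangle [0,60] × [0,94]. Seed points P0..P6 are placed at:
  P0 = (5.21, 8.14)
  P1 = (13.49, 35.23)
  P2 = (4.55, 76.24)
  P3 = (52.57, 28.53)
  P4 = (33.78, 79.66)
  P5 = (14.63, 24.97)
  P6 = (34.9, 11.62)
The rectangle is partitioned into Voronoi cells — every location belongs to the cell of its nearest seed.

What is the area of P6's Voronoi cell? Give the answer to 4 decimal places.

1. box [0,60]×[0,94]: [(0, 0) (60, 0) (60, 94) (0, 94)]
2. ⊥bis P6·P0 via (20.055,9.88): [(21.213, 0) (60, 0) (60, 94) (10.1952, 94)]  |A|=4163.8126
3. ⊥bis P6·P1 via (24.195,23.425): [(19.0177, 18.7301) (21.213, 0) (60, 0) (60, 55.8937)]  |A|=1508.5679
4. ⊥bis P6·P2 via (19.725,43.93): [(19.0177, 18.7301) (21.213, 0) (60, 0) (60, 55.8937)]  |A|=1508.5679
5. ⊥bis P6·P3 via (43.735,20.075): [(32.94, 31.3551) (19.0177, 18.7301) (21.213, 0) (60, 0) (60, 3.079)]  |A|=793.9859
6. ⊥bis P6·P4 via (34.34,45.64): [(32.94, 31.3551) (19.0177, 18.7301) (21.213, 0) (60, 0) (60, 3.079)]  |A|=793.9859
7. ⊥bis P6·P5 via (24.765,18.295): [(33.1927, 31.0912) (19.9293, 10.9527) (21.213, 0) (60, 0) (60, 3.079)]  |A|=729.7967
8. canonical 5-gon: [(33.1927, 31.0912) (19.9293, 10.9527) (21.213, 0) (60, 0) (60, 3.079)]
9. shoelace: 729.7967

Area of P6's cell: 729.7967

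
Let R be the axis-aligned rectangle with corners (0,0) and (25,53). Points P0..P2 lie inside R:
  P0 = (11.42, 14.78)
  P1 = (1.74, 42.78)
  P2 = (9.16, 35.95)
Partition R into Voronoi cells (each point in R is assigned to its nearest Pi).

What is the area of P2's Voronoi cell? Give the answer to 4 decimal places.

1. box [0,25]×[0,53]: [(0, 0) (25, 0) (25, 53) (0, 53)]
2. ⊥bis P2·P0 via (10.29,25.365): [(0, 24.2665) (25, 26.9354) (25, 53) (0, 53)]  |A|=684.9768
3. ⊥bis P2·P1 via (5.45,39.365): [(0, 33.4442) (0, 24.2665) (25, 26.9354) (25, 53) (18.0008, 53)]  |A|=508.9667
4. canonical 5-gon: [(0, 33.4442) (0, 24.2665) (25, 26.9354) (25, 53) (18.0008, 53)]
5. shoelace: 508.9667

Area of P2's cell: 508.9667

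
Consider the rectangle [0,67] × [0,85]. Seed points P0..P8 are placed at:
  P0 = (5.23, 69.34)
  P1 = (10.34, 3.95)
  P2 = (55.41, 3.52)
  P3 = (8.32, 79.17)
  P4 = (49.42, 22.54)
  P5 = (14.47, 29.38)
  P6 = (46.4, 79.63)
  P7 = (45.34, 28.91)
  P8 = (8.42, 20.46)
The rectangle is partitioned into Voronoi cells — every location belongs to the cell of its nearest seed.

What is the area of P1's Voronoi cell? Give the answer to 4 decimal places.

Area of P1's cell: 413.0984

1. box [0,67]×[0,85]: [(0, 0) (67, 0) (67, 85) (0, 85)]
2. ⊥bis P1·P0 via (7.785,36.645): [(0, 36.0366) (0, 0) (67, 0) (67, 41.2724)]  |A|=2589.854
3. ⊥bis P1·P2 via (32.875,3.735): [(33.2079, 38.6317) (0, 36.0366) (0, 0) (32.8394, 0)]  |A|=1232.6716
4. ⊥bis P1·P3 via (9.33,41.56): [(33.2079, 38.6317) (0, 36.0366) (0, 0) (32.8394, 0)]  |A|=1232.6716
5. ⊥bis P1·P4 via (29.88,13.245): [(32.9051, 6.8857) (18.3559, 37.4711) (0, 36.0366) (0, 0) (32.8394, 0)]  |A|=997.1005
6. ⊥bis P1·P5 via (12.405,16.665): [(32.9051, 6.8857) (29.58, 13.8757) (0, 18.6797) (0, 0) (32.8394, 0)]  |A|=515.7834
7. ⊥bis P1·P6 via (28.37,41.79): [(32.9051, 6.8857) (29.58, 13.8757) (0, 18.6797) (0, 0) (32.8394, 0)]  |A|=515.7834
8. ⊥bis P1·P7 via (27.84,16.43): [(32.9051, 6.8857) (29.58, 13.8757) (0, 18.6797) (0, 0) (32.8394, 0)]  |A|=515.7834
9. ⊥bis P1·P8 via (9.38,12.205): [(32.9051, 6.8857) (29.58, 13.8757) (27.1456, 14.271) (0, 11.1142) (0, 0) (32.8394, 0)]  |A|=413.0984
10. canonical 6-gon: [(32.9051, 6.8857) (29.58, 13.8757) (27.1456, 14.271) (0, 11.1142) (0, 0) (32.8394, 0)]
11. shoelace: 413.0984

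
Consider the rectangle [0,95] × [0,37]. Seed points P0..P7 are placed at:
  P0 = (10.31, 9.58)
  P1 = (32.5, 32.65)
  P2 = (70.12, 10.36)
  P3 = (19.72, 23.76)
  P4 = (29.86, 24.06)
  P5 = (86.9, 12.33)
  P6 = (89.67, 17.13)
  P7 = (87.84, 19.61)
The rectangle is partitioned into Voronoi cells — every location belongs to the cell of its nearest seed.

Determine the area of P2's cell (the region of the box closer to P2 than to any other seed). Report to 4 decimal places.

Area of P2's cell: 900.5046

1. box [0,95]×[0,37]: [(0, 0) (95, 0) (95, 37) (0, 37)]
2. ⊥bis P2·P0 via (40.215,9.97): [(40.345, 0) (95, 0) (95, 37) (39.8625, 37)]  |A|=2031.161
3. ⊥bis P2·P1 via (51.31,21.505): [(40.3068, 2.9342) (40.345, 0) (95, 0) (95, 37) (60.4908, 37)]  |A|=1679.8007
4. ⊥bis P2·P3 via (44.92,17.06): [(41.8624, 5.5598) (40.3842, 0) (95, 0) (95, 37) (60.4908, 37)]  |A|=1677.3592
5. ⊥bis P2·P4 via (49.99,17.21): [(51.6425, 22.0662) (44.1336, 0) (95, 0) (95, 37) (60.4908, 37)]  |A|=1621.0036
6. ⊥bis P2·P5 via (78.51,11.345): [(51.6425, 22.0662) (44.1336, 0) (79.8419, 0) (75.4981, 37) (60.4908, 37)]  |A|=979.7932
7. ⊥bis P2·P6 via (79.895,13.745): [(51.6425, 22.0662) (44.1336, 0) (79.8419, 0) (77.3733, 21.0269) (71.842, 37) (60.4908, 37)]  |A|=950.5939
8. ⊥bis P2·P7 via (78.98,14.985): [(51.6425, 22.0662) (44.1336, 0) (79.8419, 0) (77.8223, 17.2028) (67.488, 37) (60.4908, 37)]  |A|=900.5046
9. canonical 6-gon: [(51.6425, 22.0662) (44.1336, 0) (79.8419, 0) (77.8223, 17.2028) (67.488, 37) (60.4908, 37)]
10. shoelace: 900.5046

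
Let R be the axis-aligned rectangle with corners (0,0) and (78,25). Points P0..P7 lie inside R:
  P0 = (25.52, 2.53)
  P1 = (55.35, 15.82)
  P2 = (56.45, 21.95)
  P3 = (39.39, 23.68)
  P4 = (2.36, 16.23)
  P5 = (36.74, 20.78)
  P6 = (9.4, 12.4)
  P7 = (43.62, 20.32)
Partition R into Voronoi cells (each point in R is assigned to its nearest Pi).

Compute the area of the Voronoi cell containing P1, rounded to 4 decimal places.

1. box [0,78]×[0,25]: [(0, 0) (78, 0) (78, 25) (0, 25)]
2. ⊥bis P1·P0 via (40.435,9.175): [(44.5227, 0) (78, 0) (78, 25) (33.3846, 25)]  |A|=976.1592
3. ⊥bis P1·P2 via (55.9,18.885): [(34.3892, 22.745) (44.5227, 0) (78, 0) (78, 14.9193)]  |A|=706.041
4. ⊥bis P1·P3 via (47.37,19.75): [(47.6712, 20.3616) (41.2553, 7.3338) (44.5227, 0) (78, 0) (78, 14.9193)]  |A|=611.8779
5. ⊥bis P1·P4 via (28.855,16.025): [(47.6712, 20.3616) (41.2553, 7.3338) (44.5227, 0) (78, 0) (78, 14.9193)]  |A|=611.8779
6. ⊥bis P1·P5 via (46.045,18.3): [(47.6712, 20.3616) (45.3244, 15.5964) (42.4234, 4.7119) (44.5227, 0) (78, 0) (78, 14.9193)]  |A|=601.7173
7. ⊥bis P1·P6 via (32.375,14.11): [(47.6712, 20.3616) (45.3244, 15.5964) (42.4234, 4.7119) (44.5227, 0) (78, 0) (78, 14.9193)]  |A|=601.7173
8. ⊥bis P1·P7 via (49.485,18.07): [(50.1907, 19.9095) (43.4642, 2.3758) (44.5227, 0) (78, 0) (78, 14.9193)]  |A|=557.9755
9. canonical 5-gon: [(50.1907, 19.9095) (43.4642, 2.3758) (44.5227, 0) (78, 0) (78, 14.9193)]
10. shoelace: 557.9755

Area of P1's cell: 557.9755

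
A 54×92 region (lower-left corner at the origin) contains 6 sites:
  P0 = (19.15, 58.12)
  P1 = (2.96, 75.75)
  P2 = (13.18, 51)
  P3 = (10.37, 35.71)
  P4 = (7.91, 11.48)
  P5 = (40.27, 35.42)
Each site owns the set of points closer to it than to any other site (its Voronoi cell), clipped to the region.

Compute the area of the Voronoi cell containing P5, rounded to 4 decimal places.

1. box [0,54]×[0,92]: [(0, 0) (54, 0) (54, 92) (0, 92)]
2. ⊥bis P5·P0 via (29.71,46.77): [(0, 19.1279) (0, 0) (54, 0) (54, 69.3693)]  |A|=2389.4258
3. ⊥bis P5·P1 via (21.615,55.585): [(0, 19.1279) (0, 0) (54, 0) (54, 69.3693)]  |A|=2389.4258
4. ⊥bis P5·P2 via (26.725,43.21): [(27.6933, 44.8937) (1.8741, 0) (54, 0) (54, 69.3693)]  |A|=2082.501
5. ⊥bis P5·P3 via (25.32,35.565): [(27.6933, 44.8937) (25.3713, 40.8563) (24.9751, 0) (54, 0) (54, 69.3693)]  |A|=1610.591
6. ⊥bis P5·P4 via (24.09,23.45): [(27.6933, 44.8937) (25.3713, 40.8563) (25.1881, 21.9657) (41.4384, 0) (54, 0) (54, 69.3693)]  |A|=1429.7771
7. canonical 6-gon: [(27.6933, 44.8937) (25.3713, 40.8563) (25.1881, 21.9657) (41.4384, 0) (54, 0) (54, 69.3693)]
8. shoelace: 1429.7771

Area of P5's cell: 1429.7771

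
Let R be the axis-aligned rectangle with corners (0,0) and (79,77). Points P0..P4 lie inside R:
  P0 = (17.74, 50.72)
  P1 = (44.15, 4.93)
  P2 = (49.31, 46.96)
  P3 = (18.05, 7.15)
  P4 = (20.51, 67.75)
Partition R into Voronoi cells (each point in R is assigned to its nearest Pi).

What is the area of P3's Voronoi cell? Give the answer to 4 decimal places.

Area of P3's cell: 918.9706

1. box [0,79]×[0,77]: [(0, 0) (79, 0) (79, 77) (0, 77)]
2. ⊥bis P3·P0 via (17.895,28.935): [(0, 28.8077) (0, 0) (79, 0) (79, 29.3698)]  |A|=2298.0088
3. ⊥bis P3·P1 via (31.1,6.04): [(33.0566, 29.0429) (0, 28.8077) (0, 0) (30.5863, 0)]  |A|=920.2978
4. ⊥bis P3·P2 via (33.68,27.055): [(32.9371, 27.6383) (31.1656, 29.0294) (0, 28.8077) (0, 0) (30.5863, 0)]  |A|=918.9706
5. ⊥bis P3·P4 via (19.28,37.45): [(32.9371, 27.6383) (31.1656, 29.0294) (0, 28.8077) (0, 0) (30.5863, 0)]  |A|=918.9706
6. canonical 5-gon: [(32.9371, 27.6383) (31.1656, 29.0294) (0, 28.8077) (0, 0) (30.5863, 0)]
7. shoelace: 918.9706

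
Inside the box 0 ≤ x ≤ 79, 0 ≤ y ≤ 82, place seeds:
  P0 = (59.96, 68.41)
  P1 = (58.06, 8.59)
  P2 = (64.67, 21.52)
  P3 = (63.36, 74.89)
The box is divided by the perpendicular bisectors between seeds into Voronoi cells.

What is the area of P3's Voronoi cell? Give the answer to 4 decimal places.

Area of P3's cell: 360.4314

1. box [0,79]×[0,82]: [(0, 0) (79, 0) (79, 82) (0, 82)]
2. ⊥bis P3·P0 via (61.66,71.65): [(79, 62.5519) (79, 82) (41.9341, 82)]  |A|=360.4314
3. ⊥bis P3·P1 via (60.71,41.74): [(79, 62.5519) (79, 82) (41.9341, 82)]  |A|=360.4314
4. ⊥bis P3·P2 via (64.015,48.205): [(79, 62.5519) (79, 82) (41.9341, 82)]  |A|=360.4314
5. canonical 3-gon: [(79, 62.5519) (79, 82) (41.9341, 82)]
6. shoelace: 360.4314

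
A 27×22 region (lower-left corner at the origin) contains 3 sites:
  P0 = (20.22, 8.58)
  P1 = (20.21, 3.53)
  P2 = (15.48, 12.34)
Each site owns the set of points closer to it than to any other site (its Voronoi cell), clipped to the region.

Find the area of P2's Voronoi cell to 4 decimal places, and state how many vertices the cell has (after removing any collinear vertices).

Area of P2's cell: 382.4463 (6 vertices)

1. box [0,27]×[0,22]: [(0, 0) (27, 0) (27, 22) (0, 22)]
2. ⊥bis P2·P0 via (17.85,10.46): [(0, 0) (9.5526, 0) (27, 21.9948) (27, 22) (0, 22)]  |A|=402.1238
3. ⊥bis P2·P1 via (17.845,7.935): [(0, 0) (3.0654, 0) (14.3649, 6.0666) (27, 21.9948) (27, 22) (0, 22)]  |A|=382.4463
4. canonical 6-gon: [(0, 0) (3.0654, 0) (14.3649, 6.0666) (27, 21.9948) (27, 22) (0, 22)]
5. shoelace: 382.4463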